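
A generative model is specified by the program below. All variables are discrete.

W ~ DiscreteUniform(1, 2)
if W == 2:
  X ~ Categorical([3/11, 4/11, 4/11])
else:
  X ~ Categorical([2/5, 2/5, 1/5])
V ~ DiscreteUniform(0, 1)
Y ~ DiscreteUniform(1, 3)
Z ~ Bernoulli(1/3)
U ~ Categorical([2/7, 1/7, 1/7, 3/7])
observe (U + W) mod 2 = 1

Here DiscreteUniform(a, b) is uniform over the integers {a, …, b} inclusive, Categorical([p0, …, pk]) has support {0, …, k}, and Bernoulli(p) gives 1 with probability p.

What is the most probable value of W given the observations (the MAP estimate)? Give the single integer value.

Enumerate traces; 144 have nonzero weight after conditioning:
  (W=1, X=0, V=0, Y=1, Z=0, U=0) weight 2/315
  (W=1, X=0, V=0, Y=1, Z=0, U=2) weight 1/315
  (W=1, X=0, V=0, Y=1, Z=1, U=0) weight 1/315
  (W=1, X=0, V=0, Y=1, Z=1, U=2) weight 1/630
  (W=1, X=0, V=0, Y=2, Z=0, U=0) weight 2/315
  (W=1, X=0, V=0, Y=2, Z=0, U=2) weight 1/315
  (W=1, X=0, V=0, Y=2, Z=1, U=0) weight 1/315
  (W=1, X=0, V=0, Y=2, Z=1, U=2) weight 1/630
  (W=2, X=0, V=0, Y=1, Z=0, U=1) weight 1/462
  … 135 more
Group by W:
  weight(W=1) = 3/14
  weight(W=2) = 2/7
Total weight = 3/14 + 2/7 = 1/2
P(W=1 | obs) = 3/14 / 1/2 = 3/7
P(W=2 | obs) = 2/7 / 1/2 = 4/7
argmax = 2

argmax_v P(W = v | obs) = 2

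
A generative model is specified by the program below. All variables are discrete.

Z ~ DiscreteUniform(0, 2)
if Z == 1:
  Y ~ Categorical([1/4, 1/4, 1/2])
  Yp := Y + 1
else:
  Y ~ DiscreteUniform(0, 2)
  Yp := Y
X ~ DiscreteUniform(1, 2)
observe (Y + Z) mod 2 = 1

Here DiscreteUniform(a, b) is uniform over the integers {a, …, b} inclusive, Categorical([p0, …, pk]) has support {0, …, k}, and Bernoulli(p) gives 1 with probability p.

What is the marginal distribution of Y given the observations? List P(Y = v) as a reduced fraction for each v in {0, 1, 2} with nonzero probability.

Enumerate traces; 8 have nonzero weight after conditioning:
  (Z=0, Y=1, X=1) weight 1/18
  (Z=0, Y=1, X=2) weight 1/18
  (Z=1, Y=0, X=1) weight 1/24
  (Z=1, Y=0, X=2) weight 1/24
  (Z=1, Y=2, X=1) weight 1/12
  (Z=1, Y=2, X=2) weight 1/12
  (Z=2, Y=1, X=1) weight 1/18
  (Z=2, Y=1, X=2) weight 1/18
Group by Y:
  weight(Y=0) = 1/12
  weight(Y=1) = 2/9
  weight(Y=2) = 1/6
Total weight = 1/12 + 2/9 + 1/6 = 17/36
P(Y=0 | obs) = 1/12 / 17/36 = 3/17
P(Y=1 | obs) = 2/9 / 17/36 = 8/17
P(Y=2 | obs) = 1/6 / 17/36 = 6/17

P(Y=0) = 3/17, P(Y=1) = 8/17, P(Y=2) = 6/17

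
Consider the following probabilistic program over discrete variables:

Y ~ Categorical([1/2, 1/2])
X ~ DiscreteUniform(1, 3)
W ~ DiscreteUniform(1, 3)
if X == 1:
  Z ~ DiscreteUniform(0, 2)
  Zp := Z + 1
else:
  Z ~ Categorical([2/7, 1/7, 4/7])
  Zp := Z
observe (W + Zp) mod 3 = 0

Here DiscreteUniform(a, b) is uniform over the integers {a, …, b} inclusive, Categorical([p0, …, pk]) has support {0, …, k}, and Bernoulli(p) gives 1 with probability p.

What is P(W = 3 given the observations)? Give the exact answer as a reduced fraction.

P(W = 3 | obs) = 19/63

Enumerate traces; 18 have nonzero weight after conditioning:
  (Y=0, X=1, W=1, Z=1) weight 1/54
  (Y=0, X=1, W=2, Z=0) weight 1/54
  (Y=0, X=1, W=3, Z=2) weight 1/54
  (Y=0, X=2, W=1, Z=2) weight 2/63
  (Y=0, X=2, W=2, Z=1) weight 1/126
  (Y=0, X=2, W=3, Z=0) weight 1/63
  (Y=0, X=3, W=1, Z=2) weight 2/63
  (Y=0, X=3, W=2, Z=1) weight 1/126
  … 10 more
Group by W:
  weight(W=1) = 31/189
  weight(W=2) = 13/189
  weight(W=3) = 19/189
Total weight = 31/189 + 13/189 + 19/189 = 1/3
P(W=1 | obs) = 31/189 / 1/3 = 31/63
P(W=2 | obs) = 13/189 / 1/3 = 13/63
P(W=3 | obs) = 19/189 / 1/3 = 19/63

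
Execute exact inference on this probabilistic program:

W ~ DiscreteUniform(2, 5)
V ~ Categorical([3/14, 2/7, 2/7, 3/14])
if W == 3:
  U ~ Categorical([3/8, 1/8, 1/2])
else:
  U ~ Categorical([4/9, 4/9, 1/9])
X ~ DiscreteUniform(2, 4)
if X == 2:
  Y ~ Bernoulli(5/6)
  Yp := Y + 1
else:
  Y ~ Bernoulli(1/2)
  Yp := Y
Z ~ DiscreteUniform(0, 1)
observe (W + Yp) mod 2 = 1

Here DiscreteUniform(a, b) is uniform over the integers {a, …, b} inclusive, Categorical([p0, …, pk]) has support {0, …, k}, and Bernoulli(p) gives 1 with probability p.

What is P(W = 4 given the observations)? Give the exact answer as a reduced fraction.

Enumerate traces; 288 have nonzero weight after conditioning:
  (W=2, V=0, U=0, X=2, Y=0, Z=0) weight 1/1512
  (W=2, V=0, U=0, X=2, Y=0, Z=1) weight 1/1512
  (W=2, V=0, U=0, X=3, Y=1, Z=0) weight 1/504
  (W=2, V=0, U=0, X=3, Y=1, Z=1) weight 1/504
  (W=2, V=0, U=0, X=4, Y=1, Z=0) weight 1/504
  (W=2, V=0, U=0, X=4, Y=1, Z=1) weight 1/504
  (W=2, V=0, U=1, X=2, Y=0, Z=0) weight 1/1512
  (W=2, V=0, U=1, X=2, Y=0, Z=1) weight 1/1512
  (W=3, V=0, U=0, X=2, Y=1, Z=0) weight 5/1792
  (W=4, V=0, U=0, X=2, Y=0, Z=0) weight 1/1512
  … 278 more
Group by W:
  weight(W=2) = 7/72
  weight(W=3) = 11/72
  weight(W=4) = 7/72
  weight(W=5) = 11/72
Total weight = 7/72 + 11/72 + 7/72 + 11/72 = 1/2
P(W=2 | obs) = 7/72 / 1/2 = 7/36
P(W=3 | obs) = 11/72 / 1/2 = 11/36
P(W=4 | obs) = 7/72 / 1/2 = 7/36
P(W=5 | obs) = 11/72 / 1/2 = 11/36

P(W = 4 | obs) = 7/36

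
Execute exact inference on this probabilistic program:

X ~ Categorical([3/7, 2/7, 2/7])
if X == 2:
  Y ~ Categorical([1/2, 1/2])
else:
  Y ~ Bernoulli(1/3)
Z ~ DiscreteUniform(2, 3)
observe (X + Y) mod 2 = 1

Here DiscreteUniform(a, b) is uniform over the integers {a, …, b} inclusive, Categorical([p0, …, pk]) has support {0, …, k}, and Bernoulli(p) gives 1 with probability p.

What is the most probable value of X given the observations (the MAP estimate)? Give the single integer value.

argmax_v P(X = v | obs) = 1

Enumerate traces; 6 have nonzero weight after conditioning:
  (X=0, Y=1, Z=2) weight 1/14
  (X=0, Y=1, Z=3) weight 1/14
  (X=1, Y=0, Z=2) weight 2/21
  (X=1, Y=0, Z=3) weight 2/21
  (X=2, Y=1, Z=2) weight 1/14
  (X=2, Y=1, Z=3) weight 1/14
Group by X:
  weight(X=0) = 1/7
  weight(X=1) = 4/21
  weight(X=2) = 1/7
Total weight = 1/7 + 4/21 + 1/7 = 10/21
P(X=0 | obs) = 1/7 / 10/21 = 3/10
P(X=1 | obs) = 4/21 / 10/21 = 2/5
P(X=2 | obs) = 1/7 / 10/21 = 3/10
argmax = 1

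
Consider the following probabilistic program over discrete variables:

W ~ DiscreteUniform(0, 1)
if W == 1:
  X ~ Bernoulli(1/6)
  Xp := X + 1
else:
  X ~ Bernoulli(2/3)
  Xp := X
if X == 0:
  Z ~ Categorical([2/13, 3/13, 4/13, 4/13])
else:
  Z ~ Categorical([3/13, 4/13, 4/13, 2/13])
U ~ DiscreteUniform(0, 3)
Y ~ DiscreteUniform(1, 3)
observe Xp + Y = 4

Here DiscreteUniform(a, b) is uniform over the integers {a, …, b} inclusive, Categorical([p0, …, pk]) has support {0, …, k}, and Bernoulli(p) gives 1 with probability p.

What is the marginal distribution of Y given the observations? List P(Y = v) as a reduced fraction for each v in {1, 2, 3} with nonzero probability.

P(Y=2) = 1/10, P(Y=3) = 9/10

Enumerate traces; 48 have nonzero weight after conditioning:
  (W=0, X=1, Z=0, U=0, Y=3) weight 1/156
  (W=0, X=1, Z=0, U=1, Y=3) weight 1/156
  (W=0, X=1, Z=0, U=2, Y=3) weight 1/156
  (W=0, X=1, Z=0, U=3, Y=3) weight 1/156
  (W=0, X=1, Z=1, U=0, Y=3) weight 1/117
  (W=0, X=1, Z=1, U=1, Y=3) weight 1/117
  (W=0, X=1, Z=1, U=2, Y=3) weight 1/117
  (W=0, X=1, Z=1, U=3, Y=3) weight 1/117
  (W=1, X=1, Z=0, U=0, Y=2) weight 1/624
  … 39 more
Group by Y:
  weight(Y=2) = 1/36
  weight(Y=3) = 1/4
Total weight = 1/36 + 1/4 = 5/18
P(Y=2 | obs) = 1/36 / 5/18 = 1/10
P(Y=3 | obs) = 1/4 / 5/18 = 9/10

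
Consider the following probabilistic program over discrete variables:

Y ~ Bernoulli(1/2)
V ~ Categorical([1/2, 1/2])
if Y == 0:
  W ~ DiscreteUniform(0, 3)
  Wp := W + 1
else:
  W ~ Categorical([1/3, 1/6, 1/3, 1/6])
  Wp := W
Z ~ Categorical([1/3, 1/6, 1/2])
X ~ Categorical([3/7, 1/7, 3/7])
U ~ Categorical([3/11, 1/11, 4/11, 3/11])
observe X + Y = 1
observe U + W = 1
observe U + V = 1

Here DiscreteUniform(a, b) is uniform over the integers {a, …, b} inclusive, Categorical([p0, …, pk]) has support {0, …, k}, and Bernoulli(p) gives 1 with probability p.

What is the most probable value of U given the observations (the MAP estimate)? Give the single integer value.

argmax_v P(U = v | obs) = 0

Enumerate traces; 12 have nonzero weight after conditioning:
  (Y=0, V=0, W=0, Z=0, X=1, U=1) weight 1/3696
  (Y=0, V=0, W=0, Z=1, X=1, U=1) weight 1/7392
  (Y=0, V=0, W=0, Z=2, X=1, U=1) weight 1/2464
  (Y=0, V=1, W=1, Z=0, X=1, U=0) weight 1/1232
  (Y=0, V=1, W=1, Z=1, X=1, U=0) weight 1/2464
  (Y=0, V=1, W=1, Z=2, X=1, U=0) weight 3/2464
  (Y=1, V=0, W=0, Z=0, X=0, U=1) weight 1/924
  (Y=1, V=0, W=0, Z=1, X=0, U=1) weight 1/1848
  … 4 more
Group by U:
  weight(U=0) = 9/1232
  weight(U=1) = 5/1232
Total weight = 9/1232 + 5/1232 = 1/88
P(U=0 | obs) = 9/1232 / 1/88 = 9/14
P(U=1 | obs) = 5/1232 / 1/88 = 5/14
argmax = 0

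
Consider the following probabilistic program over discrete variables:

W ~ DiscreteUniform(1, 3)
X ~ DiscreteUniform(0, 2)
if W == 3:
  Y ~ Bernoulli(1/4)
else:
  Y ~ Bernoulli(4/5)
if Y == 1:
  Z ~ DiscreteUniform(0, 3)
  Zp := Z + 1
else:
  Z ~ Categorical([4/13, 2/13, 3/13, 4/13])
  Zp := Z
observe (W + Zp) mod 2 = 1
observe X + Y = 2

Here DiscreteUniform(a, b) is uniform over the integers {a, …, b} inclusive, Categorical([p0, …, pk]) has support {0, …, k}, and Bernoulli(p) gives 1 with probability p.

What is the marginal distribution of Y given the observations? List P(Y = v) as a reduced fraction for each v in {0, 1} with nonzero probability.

P(Y=0) = 314/795, P(Y=1) = 481/795

Enumerate traces; 12 have nonzero weight after conditioning:
  (W=1, X=1, Y=1, Z=1) weight 1/45
  (W=1, X=1, Y=1, Z=3) weight 1/45
  (W=1, X=2, Y=0, Z=0) weight 4/585
  (W=1, X=2, Y=0, Z=2) weight 1/195
  (W=2, X=1, Y=1, Z=0) weight 1/45
  (W=2, X=1, Y=1, Z=2) weight 1/45
  (W=2, X=2, Y=0, Z=1) weight 2/585
  (W=2, X=2, Y=0, Z=3) weight 4/585
  … 4 more
Group by Y:
  weight(Y=0) = 157/2340
  weight(Y=1) = 37/360
Total weight = 157/2340 + 37/360 = 53/312
P(Y=0 | obs) = 157/2340 / 53/312 = 314/795
P(Y=1 | obs) = 37/360 / 53/312 = 481/795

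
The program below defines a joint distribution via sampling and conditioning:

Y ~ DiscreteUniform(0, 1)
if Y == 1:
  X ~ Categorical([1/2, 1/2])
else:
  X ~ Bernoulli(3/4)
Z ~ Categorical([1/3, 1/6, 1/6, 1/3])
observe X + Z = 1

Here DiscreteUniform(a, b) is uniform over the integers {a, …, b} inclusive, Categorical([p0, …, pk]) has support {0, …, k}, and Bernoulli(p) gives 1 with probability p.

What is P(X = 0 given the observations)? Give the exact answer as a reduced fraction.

Enumerate traces; 4 have nonzero weight after conditioning:
  (Y=0, X=0, Z=1) weight 1/48
  (Y=0, X=1, Z=0) weight 1/8
  (Y=1, X=0, Z=1) weight 1/24
  (Y=1, X=1, Z=0) weight 1/12
Group by X:
  weight(X=0) = 1/16
  weight(X=1) = 5/24
Total weight = 1/16 + 5/24 = 13/48
P(X=0 | obs) = 1/16 / 13/48 = 3/13
P(X=1 | obs) = 5/24 / 13/48 = 10/13

P(X = 0 | obs) = 3/13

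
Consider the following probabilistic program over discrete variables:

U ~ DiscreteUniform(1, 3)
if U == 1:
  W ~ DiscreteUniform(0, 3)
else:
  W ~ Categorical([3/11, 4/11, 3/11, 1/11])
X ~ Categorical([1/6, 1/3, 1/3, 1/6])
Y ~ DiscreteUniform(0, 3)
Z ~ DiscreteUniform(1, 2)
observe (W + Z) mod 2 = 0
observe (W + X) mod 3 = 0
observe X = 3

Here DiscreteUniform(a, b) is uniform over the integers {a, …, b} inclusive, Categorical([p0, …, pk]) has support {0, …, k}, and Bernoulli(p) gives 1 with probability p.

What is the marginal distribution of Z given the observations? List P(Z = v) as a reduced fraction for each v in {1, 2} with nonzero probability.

Enumerate traces; 24 have nonzero weight after conditioning:
  (U=1, W=0, X=3, Y=0, Z=2) weight 1/576
  (U=1, W=0, X=3, Y=1, Z=2) weight 1/576
  (U=1, W=0, X=3, Y=2, Z=2) weight 1/576
  (U=1, W=0, X=3, Y=3, Z=2) weight 1/576
  (U=1, W=3, X=3, Y=0, Z=1) weight 1/576
  (U=1, W=3, X=3, Y=1, Z=1) weight 1/576
  (U=1, W=3, X=3, Y=2, Z=1) weight 1/576
  (U=1, W=3, X=3, Y=3, Z=1) weight 1/576
  … 16 more
Group by Z:
  weight(Z=1) = 19/1584
  weight(Z=2) = 35/1584
Total weight = 19/1584 + 35/1584 = 3/88
P(Z=1 | obs) = 19/1584 / 3/88 = 19/54
P(Z=2 | obs) = 35/1584 / 3/88 = 35/54

P(Z=1) = 19/54, P(Z=2) = 35/54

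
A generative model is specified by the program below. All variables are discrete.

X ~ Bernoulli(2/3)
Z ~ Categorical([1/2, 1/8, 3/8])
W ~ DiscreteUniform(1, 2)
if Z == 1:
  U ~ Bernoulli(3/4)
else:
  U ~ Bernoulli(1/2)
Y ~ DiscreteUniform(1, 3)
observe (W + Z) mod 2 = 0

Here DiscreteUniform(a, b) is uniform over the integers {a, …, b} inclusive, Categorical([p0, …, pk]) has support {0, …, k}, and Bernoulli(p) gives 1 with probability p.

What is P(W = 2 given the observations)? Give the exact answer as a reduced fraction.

P(W = 2 | obs) = 7/8

Enumerate traces; 36 have nonzero weight after conditioning:
  (X=0, Z=0, W=2, U=0, Y=1) weight 1/72
  (X=0, Z=0, W=2, U=0, Y=2) weight 1/72
  (X=0, Z=0, W=2, U=0, Y=3) weight 1/72
  (X=0, Z=0, W=2, U=1, Y=1) weight 1/72
  (X=0, Z=0, W=2, U=1, Y=2) weight 1/72
  (X=0, Z=0, W=2, U=1, Y=3) weight 1/72
  (X=0, Z=1, W=1, U=0, Y=1) weight 1/576
  (X=0, Z=1, W=1, U=0, Y=2) weight 1/576
  … 28 more
Group by W:
  weight(W=1) = 1/16
  weight(W=2) = 7/16
Total weight = 1/16 + 7/16 = 1/2
P(W=1 | obs) = 1/16 / 1/2 = 1/8
P(W=2 | obs) = 7/16 / 1/2 = 7/8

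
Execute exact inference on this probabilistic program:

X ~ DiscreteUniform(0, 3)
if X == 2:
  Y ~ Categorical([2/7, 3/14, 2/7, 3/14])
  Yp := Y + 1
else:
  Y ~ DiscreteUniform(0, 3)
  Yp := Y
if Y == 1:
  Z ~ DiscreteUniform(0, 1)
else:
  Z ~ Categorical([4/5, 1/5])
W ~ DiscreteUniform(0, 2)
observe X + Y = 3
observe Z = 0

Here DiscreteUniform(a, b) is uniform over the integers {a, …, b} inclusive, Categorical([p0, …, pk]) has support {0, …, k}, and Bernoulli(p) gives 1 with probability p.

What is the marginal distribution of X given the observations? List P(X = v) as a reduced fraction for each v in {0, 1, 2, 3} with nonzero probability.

Enumerate traces; 12 have nonzero weight after conditioning:
  (X=0, Y=3, Z=0, W=0) weight 1/60
  (X=0, Y=3, Z=0, W=1) weight 1/60
  (X=0, Y=3, Z=0, W=2) weight 1/60
  (X=1, Y=2, Z=0, W=0) weight 1/60
  (X=1, Y=2, Z=0, W=1) weight 1/60
  (X=1, Y=2, Z=0, W=2) weight 1/60
  (X=2, Y=1, Z=0, W=0) weight 1/112
  (X=2, Y=1, Z=0, W=1) weight 1/112
  (X=3, Y=0, Z=0, W=0) weight 1/60
  … 3 more
Group by X:
  weight(X=0) = 1/20
  weight(X=1) = 1/20
  weight(X=2) = 3/112
  weight(X=3) = 1/20
Total weight = 1/20 + 1/20 + 3/112 + 1/20 = 99/560
P(X=0 | obs) = 1/20 / 99/560 = 28/99
P(X=1 | obs) = 1/20 / 99/560 = 28/99
P(X=2 | obs) = 3/112 / 99/560 = 5/33
P(X=3 | obs) = 1/20 / 99/560 = 28/99

P(X=0) = 28/99, P(X=1) = 28/99, P(X=2) = 5/33, P(X=3) = 28/99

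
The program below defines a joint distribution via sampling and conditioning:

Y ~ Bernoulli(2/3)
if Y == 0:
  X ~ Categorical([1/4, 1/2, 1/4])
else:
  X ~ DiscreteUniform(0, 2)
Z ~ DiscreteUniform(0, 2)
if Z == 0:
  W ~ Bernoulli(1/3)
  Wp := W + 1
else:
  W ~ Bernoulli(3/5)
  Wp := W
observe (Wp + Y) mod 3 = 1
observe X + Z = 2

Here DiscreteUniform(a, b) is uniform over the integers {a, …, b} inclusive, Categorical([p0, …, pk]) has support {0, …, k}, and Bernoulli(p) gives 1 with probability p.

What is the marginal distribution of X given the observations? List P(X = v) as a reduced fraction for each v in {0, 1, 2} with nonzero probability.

Enumerate traces; 5 have nonzero weight after conditioning:
  (Y=0, X=0, Z=2, W=1) weight 1/60
  (Y=0, X=1, Z=1, W=1) weight 1/30
  (Y=0, X=2, Z=0, W=0) weight 1/54
  (Y=1, X=0, Z=2, W=0) weight 4/135
  (Y=1, X=1, Z=1, W=0) weight 4/135
Group by X:
  weight(X=0) = 5/108
  weight(X=1) = 17/270
  weight(X=2) = 1/54
Total weight = 5/108 + 17/270 + 1/54 = 23/180
P(X=0 | obs) = 5/108 / 23/180 = 25/69
P(X=1 | obs) = 17/270 / 23/180 = 34/69
P(X=2 | obs) = 1/54 / 23/180 = 10/69

P(X=0) = 25/69, P(X=1) = 34/69, P(X=2) = 10/69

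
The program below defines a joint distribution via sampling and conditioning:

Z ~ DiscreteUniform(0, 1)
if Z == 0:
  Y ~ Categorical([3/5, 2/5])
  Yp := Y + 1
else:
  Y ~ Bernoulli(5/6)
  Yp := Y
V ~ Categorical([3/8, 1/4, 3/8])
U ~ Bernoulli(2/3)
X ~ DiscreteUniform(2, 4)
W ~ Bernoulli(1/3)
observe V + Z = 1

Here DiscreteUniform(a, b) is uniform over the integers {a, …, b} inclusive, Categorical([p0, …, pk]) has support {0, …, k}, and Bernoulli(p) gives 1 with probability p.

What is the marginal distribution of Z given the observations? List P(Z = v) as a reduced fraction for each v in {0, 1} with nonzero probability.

P(Z=0) = 2/5, P(Z=1) = 3/5

Enumerate traces; 48 have nonzero weight after conditioning:
  (Z=0, Y=0, V=1, U=0, X=2, W=0) weight 1/180
  (Z=0, Y=0, V=1, U=0, X=2, W=1) weight 1/360
  (Z=0, Y=0, V=1, U=0, X=3, W=0) weight 1/180
  (Z=0, Y=0, V=1, U=0, X=3, W=1) weight 1/360
  (Z=0, Y=0, V=1, U=0, X=4, W=0) weight 1/180
  (Z=0, Y=0, V=1, U=0, X=4, W=1) weight 1/360
  (Z=0, Y=0, V=1, U=1, X=2, W=0) weight 1/90
  (Z=0, Y=0, V=1, U=1, X=2, W=1) weight 1/180
  (Z=1, Y=0, V=0, U=0, X=2, W=0) weight 1/432
  … 39 more
Group by Z:
  weight(Z=0) = 1/8
  weight(Z=1) = 3/16
Total weight = 1/8 + 3/16 = 5/16
P(Z=0 | obs) = 1/8 / 5/16 = 2/5
P(Z=1 | obs) = 3/16 / 5/16 = 3/5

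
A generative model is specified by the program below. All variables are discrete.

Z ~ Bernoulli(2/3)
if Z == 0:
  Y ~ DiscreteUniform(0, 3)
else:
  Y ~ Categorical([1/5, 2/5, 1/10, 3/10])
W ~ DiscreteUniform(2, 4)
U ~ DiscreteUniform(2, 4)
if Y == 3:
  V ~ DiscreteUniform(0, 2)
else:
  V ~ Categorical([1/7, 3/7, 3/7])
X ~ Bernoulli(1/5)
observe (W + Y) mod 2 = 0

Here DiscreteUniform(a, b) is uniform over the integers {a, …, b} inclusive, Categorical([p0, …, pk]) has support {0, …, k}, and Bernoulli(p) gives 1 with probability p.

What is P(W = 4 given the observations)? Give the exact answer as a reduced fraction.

P(W = 4 | obs) = 11/41

Enumerate traces; 216 have nonzero weight after conditioning:
  (Z=0, Y=0, W=2, U=2, V=0, X=0) weight 1/945
  (Z=0, Y=0, W=2, U=2, V=0, X=1) weight 1/3780
  (Z=0, Y=0, W=2, U=2, V=1, X=0) weight 1/315
  (Z=0, Y=0, W=2, U=2, V=1, X=1) weight 1/1260
  (Z=0, Y=0, W=2, U=2, V=2, X=0) weight 1/315
  (Z=0, Y=0, W=2, U=2, V=2, X=1) weight 1/1260
  (Z=0, Y=0, W=2, U=3, V=0, X=0) weight 1/945
  (Z=0, Y=0, W=2, U=3, V=0, X=1) weight 1/3780
  (Z=0, Y=0, W=4, U=2, V=0, X=0) weight 1/945
  (Z=0, Y=1, W=3, U=2, V=0, X=0) weight 1/945
  … 206 more
Group by W:
  weight(W=2) = 11/90
  weight(W=3) = 19/90
  weight(W=4) = 11/90
Total weight = 11/90 + 19/90 + 11/90 = 41/90
P(W=2 | obs) = 11/90 / 41/90 = 11/41
P(W=3 | obs) = 19/90 / 41/90 = 19/41
P(W=4 | obs) = 11/90 / 41/90 = 11/41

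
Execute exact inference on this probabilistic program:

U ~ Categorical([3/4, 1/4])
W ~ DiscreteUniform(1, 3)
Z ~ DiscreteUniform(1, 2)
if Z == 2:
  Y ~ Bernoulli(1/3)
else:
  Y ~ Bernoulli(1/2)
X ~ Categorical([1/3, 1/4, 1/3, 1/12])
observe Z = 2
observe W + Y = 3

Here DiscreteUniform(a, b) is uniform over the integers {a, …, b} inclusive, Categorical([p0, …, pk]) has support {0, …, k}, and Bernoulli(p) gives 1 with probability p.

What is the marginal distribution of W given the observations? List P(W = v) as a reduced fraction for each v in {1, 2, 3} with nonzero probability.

Enumerate traces; 16 have nonzero weight after conditioning:
  (U=0, W=2, Z=2, Y=1, X=0) weight 1/72
  (U=0, W=2, Z=2, Y=1, X=1) weight 1/96
  (U=0, W=2, Z=2, Y=1, X=2) weight 1/72
  (U=0, W=2, Z=2, Y=1, X=3) weight 1/288
  (U=0, W=3, Z=2, Y=0, X=0) weight 1/36
  (U=0, W=3, Z=2, Y=0, X=1) weight 1/48
  (U=0, W=3, Z=2, Y=0, X=2) weight 1/36
  (U=0, W=3, Z=2, Y=0, X=3) weight 1/144
  … 8 more
Group by W:
  weight(W=2) = 1/18
  weight(W=3) = 1/9
Total weight = 1/18 + 1/9 = 1/6
P(W=2 | obs) = 1/18 / 1/6 = 1/3
P(W=3 | obs) = 1/9 / 1/6 = 2/3

P(W=2) = 1/3, P(W=3) = 2/3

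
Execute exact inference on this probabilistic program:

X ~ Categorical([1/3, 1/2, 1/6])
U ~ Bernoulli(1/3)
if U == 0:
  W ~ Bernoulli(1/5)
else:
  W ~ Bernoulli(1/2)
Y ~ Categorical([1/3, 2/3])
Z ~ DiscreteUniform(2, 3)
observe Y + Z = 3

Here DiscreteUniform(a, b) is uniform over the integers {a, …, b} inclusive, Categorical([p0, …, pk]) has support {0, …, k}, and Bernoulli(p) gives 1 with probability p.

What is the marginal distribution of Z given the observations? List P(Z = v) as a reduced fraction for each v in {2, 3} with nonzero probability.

Enumerate traces; 24 have nonzero weight after conditioning:
  (X=0, U=0, W=0, Y=0, Z=3) weight 4/135
  (X=0, U=0, W=0, Y=1, Z=2) weight 8/135
  (X=0, U=0, W=1, Y=0, Z=3) weight 1/135
  (X=0, U=0, W=1, Y=1, Z=2) weight 2/135
  (X=0, U=1, W=0, Y=0, Z=3) weight 1/108
  (X=0, U=1, W=0, Y=1, Z=2) weight 1/54
  (X=0, U=1, W=1, Y=0, Z=3) weight 1/108
  (X=0, U=1, W=1, Y=1, Z=2) weight 1/54
  … 16 more
Group by Z:
  weight(Z=2) = 1/3
  weight(Z=3) = 1/6
Total weight = 1/3 + 1/6 = 1/2
P(Z=2 | obs) = 1/3 / 1/2 = 2/3
P(Z=3 | obs) = 1/6 / 1/2 = 1/3

P(Z=2) = 2/3, P(Z=3) = 1/3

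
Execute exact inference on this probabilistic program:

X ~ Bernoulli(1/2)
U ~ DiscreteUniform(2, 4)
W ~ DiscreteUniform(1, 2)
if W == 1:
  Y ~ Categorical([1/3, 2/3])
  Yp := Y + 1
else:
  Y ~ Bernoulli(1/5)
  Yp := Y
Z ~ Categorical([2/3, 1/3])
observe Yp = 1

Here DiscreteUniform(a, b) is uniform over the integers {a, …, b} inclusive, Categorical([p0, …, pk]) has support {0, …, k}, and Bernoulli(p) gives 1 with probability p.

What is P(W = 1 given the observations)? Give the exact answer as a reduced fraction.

P(W = 1 | obs) = 5/8

Enumerate traces; 24 have nonzero weight after conditioning:
  (X=0, U=2, W=1, Y=0, Z=0) weight 1/54
  (X=0, U=2, W=1, Y=0, Z=1) weight 1/108
  (X=0, U=2, W=2, Y=1, Z=0) weight 1/90
  (X=0, U=2, W=2, Y=1, Z=1) weight 1/180
  (X=0, U=3, W=1, Y=0, Z=0) weight 1/54
  (X=0, U=3, W=1, Y=0, Z=1) weight 1/108
  (X=0, U=3, W=2, Y=1, Z=0) weight 1/90
  (X=0, U=3, W=2, Y=1, Z=1) weight 1/180
  … 16 more
Group by W:
  weight(W=1) = 1/6
  weight(W=2) = 1/10
Total weight = 1/6 + 1/10 = 4/15
P(W=1 | obs) = 1/6 / 4/15 = 5/8
P(W=2 | obs) = 1/10 / 4/15 = 3/8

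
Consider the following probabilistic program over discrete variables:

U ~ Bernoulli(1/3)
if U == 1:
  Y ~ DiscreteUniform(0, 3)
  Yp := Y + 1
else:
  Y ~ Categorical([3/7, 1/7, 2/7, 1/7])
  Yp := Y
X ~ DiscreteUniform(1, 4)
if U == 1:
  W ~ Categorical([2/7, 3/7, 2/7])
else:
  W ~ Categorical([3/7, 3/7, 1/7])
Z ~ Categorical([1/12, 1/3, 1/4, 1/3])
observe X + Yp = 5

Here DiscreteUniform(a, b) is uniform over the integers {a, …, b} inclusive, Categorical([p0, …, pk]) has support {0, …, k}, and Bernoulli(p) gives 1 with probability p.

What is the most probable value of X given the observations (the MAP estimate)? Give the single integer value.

argmax_v P(X = v | obs) = 3

Enumerate traces; 84 have nonzero weight after conditioning:
  (U=0, Y=1, X=4, W=0, Z=0) weight 1/1176
  (U=0, Y=1, X=4, W=0, Z=1) weight 1/294
  (U=0, Y=1, X=4, W=0, Z=2) weight 1/392
  (U=0, Y=1, X=4, W=0, Z=3) weight 1/294
  (U=0, Y=1, X=4, W=1, Z=0) weight 1/1176
  (U=0, Y=1, X=4, W=1, Z=1) weight 1/294
  (U=0, Y=1, X=4, W=1, Z=2) weight 1/392
  (U=0, Y=1, X=4, W=1, Z=3) weight 1/294
  (U=0, Y=2, X=3, W=0, Z=0) weight 1/588
  (U=0, Y=3, X=2, W=0, Z=0) weight 1/1176
  … 74 more
Group by X:
  weight(X=1) = 1/48
  weight(X=2) = 5/112
  weight(X=3) = 23/336
  weight(X=4) = 5/112
Total weight = 1/48 + 5/112 + 23/336 + 5/112 = 5/28
P(X=1 | obs) = 1/48 / 5/28 = 7/60
P(X=2 | obs) = 5/112 / 5/28 = 1/4
P(X=3 | obs) = 23/336 / 5/28 = 23/60
P(X=4 | obs) = 5/112 / 5/28 = 1/4
argmax = 3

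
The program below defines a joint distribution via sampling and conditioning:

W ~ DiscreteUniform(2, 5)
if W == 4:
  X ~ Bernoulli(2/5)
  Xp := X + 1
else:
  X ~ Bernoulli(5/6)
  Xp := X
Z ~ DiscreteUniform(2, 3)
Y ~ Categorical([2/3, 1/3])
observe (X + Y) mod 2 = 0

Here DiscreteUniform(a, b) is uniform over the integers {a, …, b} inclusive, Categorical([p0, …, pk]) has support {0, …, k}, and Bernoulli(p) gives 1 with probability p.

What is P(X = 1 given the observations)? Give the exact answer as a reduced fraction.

P(X = 1 | obs) = 29/51

Enumerate traces; 16 have nonzero weight after conditioning:
  (W=2, X=0, Z=2, Y=0) weight 1/72
  (W=2, X=0, Z=3, Y=0) weight 1/72
  (W=2, X=1, Z=2, Y=1) weight 5/144
  (W=2, X=1, Z=3, Y=1) weight 5/144
  (W=3, X=0, Z=2, Y=0) weight 1/72
  (W=3, X=0, Z=3, Y=0) weight 1/72
  (W=3, X=1, Z=2, Y=1) weight 5/144
  (W=3, X=1, Z=3, Y=1) weight 5/144
  … 8 more
Group by X:
  weight(X=0) = 11/60
  weight(X=1) = 29/120
Total weight = 11/60 + 29/120 = 17/40
P(X=0 | obs) = 11/60 / 17/40 = 22/51
P(X=1 | obs) = 29/120 / 17/40 = 29/51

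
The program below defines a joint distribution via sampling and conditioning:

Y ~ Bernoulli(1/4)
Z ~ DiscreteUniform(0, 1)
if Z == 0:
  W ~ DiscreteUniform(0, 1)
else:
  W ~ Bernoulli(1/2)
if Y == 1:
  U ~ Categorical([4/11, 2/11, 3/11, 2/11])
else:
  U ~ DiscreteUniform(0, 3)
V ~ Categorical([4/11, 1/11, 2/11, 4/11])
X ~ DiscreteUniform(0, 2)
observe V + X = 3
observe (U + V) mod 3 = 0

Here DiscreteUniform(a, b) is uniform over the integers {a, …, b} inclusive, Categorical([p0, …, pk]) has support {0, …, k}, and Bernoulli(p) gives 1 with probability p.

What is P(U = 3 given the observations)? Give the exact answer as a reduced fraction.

Enumerate traces; 32 have nonzero weight after conditioning:
  (Y=0, Z=0, W=0, U=0, V=3, X=0) weight 1/176
  (Y=0, Z=0, W=0, U=1, V=2, X=1) weight 1/352
  (Y=0, Z=0, W=0, U=2, V=1, X=2) weight 1/704
  (Y=0, Z=0, W=0, U=3, V=3, X=0) weight 1/176
  (Y=0, Z=0, W=1, U=0, V=3, X=0) weight 1/176
  (Y=0, Z=0, W=1, U=1, V=2, X=1) weight 1/352
  (Y=0, Z=0, W=1, U=2, V=1, X=2) weight 1/704
  (Y=0, Z=0, W=1, U=3, V=3, X=0) weight 1/176
  … 24 more
Group by U:
  weight(U=0) = 49/1452
  weight(U=1) = 41/2904
  weight(U=2) = 15/1936
  weight(U=3) = 41/1452
Total weight = 49/1452 + 41/2904 + 15/1936 + 41/1452 = 487/5808
P(U=0 | obs) = 49/1452 / 487/5808 = 196/487
P(U=1 | obs) = 41/2904 / 487/5808 = 82/487
P(U=2 | obs) = 15/1936 / 487/5808 = 45/487
P(U=3 | obs) = 41/1452 / 487/5808 = 164/487

P(U = 3 | obs) = 164/487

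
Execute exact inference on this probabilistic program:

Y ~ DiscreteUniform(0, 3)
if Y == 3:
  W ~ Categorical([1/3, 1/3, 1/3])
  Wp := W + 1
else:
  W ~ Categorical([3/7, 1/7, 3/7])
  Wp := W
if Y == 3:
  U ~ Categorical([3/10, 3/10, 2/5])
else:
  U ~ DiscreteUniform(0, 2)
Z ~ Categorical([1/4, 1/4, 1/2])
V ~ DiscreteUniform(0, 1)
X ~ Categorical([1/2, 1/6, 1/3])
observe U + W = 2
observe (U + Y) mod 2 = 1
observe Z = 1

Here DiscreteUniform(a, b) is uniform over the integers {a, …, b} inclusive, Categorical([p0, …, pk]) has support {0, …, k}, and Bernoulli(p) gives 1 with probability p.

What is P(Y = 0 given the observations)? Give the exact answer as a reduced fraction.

P(Y = 0 | obs) = 10/129

Enumerate traces; 36 have nonzero weight after conditioning:
  (Y=0, W=1, U=1, Z=1, V=0, X=0) weight 1/1344
  (Y=0, W=1, U=1, Z=1, V=0, X=1) weight 1/4032
  (Y=0, W=1, U=1, Z=1, V=0, X=2) weight 1/2016
  (Y=0, W=1, U=1, Z=1, V=1, X=0) weight 1/1344
  (Y=0, W=1, U=1, Z=1, V=1, X=1) weight 1/4032
  (Y=0, W=1, U=1, Z=1, V=1, X=2) weight 1/2016
  (Y=1, W=0, U=2, Z=1, V=0, X=0) weight 1/448
  (Y=1, W=0, U=2, Z=1, V=0, X=1) weight 1/1344
  (Y=2, W=1, U=1, Z=1, V=0, X=0) weight 1/1344
  (Y=3, W=0, U=2, Z=1, V=0, X=0) weight 1/480
  … 26 more
Group by Y:
  weight(Y=0) = 1/336
  weight(Y=1) = 1/56
  weight(Y=2) = 1/336
  weight(Y=3) = 7/480
Total weight = 1/336 + 1/56 + 1/336 + 7/480 = 43/1120
P(Y=0 | obs) = 1/336 / 43/1120 = 10/129
P(Y=1 | obs) = 1/56 / 43/1120 = 20/43
P(Y=2 | obs) = 1/336 / 43/1120 = 10/129
P(Y=3 | obs) = 7/480 / 43/1120 = 49/129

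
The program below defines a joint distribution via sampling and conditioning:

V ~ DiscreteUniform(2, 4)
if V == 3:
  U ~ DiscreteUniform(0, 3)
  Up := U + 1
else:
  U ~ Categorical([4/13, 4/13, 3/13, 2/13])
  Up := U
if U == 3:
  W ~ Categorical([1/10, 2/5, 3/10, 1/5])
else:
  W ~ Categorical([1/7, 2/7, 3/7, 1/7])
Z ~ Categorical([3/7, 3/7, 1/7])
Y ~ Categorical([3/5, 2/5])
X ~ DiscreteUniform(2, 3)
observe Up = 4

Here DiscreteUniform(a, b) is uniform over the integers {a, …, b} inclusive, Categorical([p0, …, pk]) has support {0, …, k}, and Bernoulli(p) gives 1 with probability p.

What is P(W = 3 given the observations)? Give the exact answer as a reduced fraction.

P(W = 3 | obs) = 1/5

Enumerate traces; 48 have nonzero weight after conditioning:
  (V=3, U=3, W=0, Z=0, Y=0, X=2) weight 3/2800
  (V=3, U=3, W=0, Z=0, Y=0, X=3) weight 3/2800
  (V=3, U=3, W=0, Z=0, Y=1, X=2) weight 1/1400
  (V=3, U=3, W=0, Z=0, Y=1, X=3) weight 1/1400
  (V=3, U=3, W=0, Z=1, Y=0, X=2) weight 3/2800
  (V=3, U=3, W=0, Z=1, Y=0, X=3) weight 3/2800
  (V=3, U=3, W=0, Z=1, Y=1, X=2) weight 1/1400
  (V=3, U=3, W=0, Z=1, Y=1, X=3) weight 1/1400
  (V=3, U=3, W=1, Z=0, Y=0, X=2) weight 3/700
  (V=3, U=3, W=2, Z=0, Y=0, X=2) weight 9/2800
  … 38 more
Group by W:
  weight(W=0) = 1/120
  weight(W=1) = 1/30
  weight(W=2) = 1/40
  weight(W=3) = 1/60
Total weight = 1/120 + 1/30 + 1/40 + 1/60 = 1/12
P(W=0 | obs) = 1/120 / 1/12 = 1/10
P(W=1 | obs) = 1/30 / 1/12 = 2/5
P(W=2 | obs) = 1/40 / 1/12 = 3/10
P(W=3 | obs) = 1/60 / 1/12 = 1/5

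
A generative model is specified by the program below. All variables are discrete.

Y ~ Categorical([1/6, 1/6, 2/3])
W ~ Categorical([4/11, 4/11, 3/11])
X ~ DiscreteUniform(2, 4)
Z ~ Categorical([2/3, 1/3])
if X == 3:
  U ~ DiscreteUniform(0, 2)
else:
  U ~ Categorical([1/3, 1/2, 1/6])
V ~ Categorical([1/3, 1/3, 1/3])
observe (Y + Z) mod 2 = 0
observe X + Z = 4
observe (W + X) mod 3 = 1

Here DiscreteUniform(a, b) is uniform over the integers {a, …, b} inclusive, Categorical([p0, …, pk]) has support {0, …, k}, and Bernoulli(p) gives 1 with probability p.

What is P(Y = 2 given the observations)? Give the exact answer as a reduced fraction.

Enumerate traces; 27 have nonzero weight after conditioning:
  (Y=0, W=0, X=4, Z=0, U=0, V=0) weight 4/2673
  (Y=0, W=0, X=4, Z=0, U=0, V=1) weight 4/2673
  (Y=0, W=0, X=4, Z=0, U=0, V=2) weight 4/2673
  (Y=0, W=0, X=4, Z=0, U=1, V=0) weight 2/891
  (Y=0, W=0, X=4, Z=0, U=1, V=1) weight 2/891
  (Y=0, W=0, X=4, Z=0, U=1, V=2) weight 2/891
  (Y=0, W=0, X=4, Z=0, U=2, V=0) weight 2/2673
  (Y=0, W=0, X=4, Z=0, U=2, V=1) weight 2/2673
  (Y=1, W=1, X=3, Z=1, U=0, V=0) weight 2/2673
  (Y=2, W=0, X=4, Z=0, U=0, V=0) weight 16/2673
  … 17 more
Group by Y:
  weight(Y=0) = 4/297
  weight(Y=1) = 2/297
  weight(Y=2) = 16/297
Total weight = 4/297 + 2/297 + 16/297 = 2/27
P(Y=0 | obs) = 4/297 / 2/27 = 2/11
P(Y=1 | obs) = 2/297 / 2/27 = 1/11
P(Y=2 | obs) = 16/297 / 2/27 = 8/11

P(Y = 2 | obs) = 8/11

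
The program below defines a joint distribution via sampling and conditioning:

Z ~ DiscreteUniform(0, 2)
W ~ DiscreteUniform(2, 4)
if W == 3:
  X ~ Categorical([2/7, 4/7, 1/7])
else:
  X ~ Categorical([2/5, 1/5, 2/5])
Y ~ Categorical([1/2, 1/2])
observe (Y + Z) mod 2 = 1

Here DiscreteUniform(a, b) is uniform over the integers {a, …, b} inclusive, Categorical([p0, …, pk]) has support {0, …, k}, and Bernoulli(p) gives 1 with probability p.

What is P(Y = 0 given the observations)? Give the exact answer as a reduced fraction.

P(Y = 0 | obs) = 1/3

Enumerate traces; 27 have nonzero weight after conditioning:
  (Z=0, W=2, X=0, Y=1) weight 1/45
  (Z=0, W=2, X=1, Y=1) weight 1/90
  (Z=0, W=2, X=2, Y=1) weight 1/45
  (Z=0, W=3, X=0, Y=1) weight 1/63
  (Z=0, W=3, X=1, Y=1) weight 2/63
  (Z=0, W=3, X=2, Y=1) weight 1/126
  (Z=0, W=4, X=0, Y=1) weight 1/45
  (Z=0, W=4, X=1, Y=1) weight 1/90
  (Z=1, W=2, X=0, Y=0) weight 1/45
  … 18 more
Group by Y:
  weight(Y=0) = 1/6
  weight(Y=1) = 1/3
Total weight = 1/6 + 1/3 = 1/2
P(Y=0 | obs) = 1/6 / 1/2 = 1/3
P(Y=1 | obs) = 1/3 / 1/2 = 2/3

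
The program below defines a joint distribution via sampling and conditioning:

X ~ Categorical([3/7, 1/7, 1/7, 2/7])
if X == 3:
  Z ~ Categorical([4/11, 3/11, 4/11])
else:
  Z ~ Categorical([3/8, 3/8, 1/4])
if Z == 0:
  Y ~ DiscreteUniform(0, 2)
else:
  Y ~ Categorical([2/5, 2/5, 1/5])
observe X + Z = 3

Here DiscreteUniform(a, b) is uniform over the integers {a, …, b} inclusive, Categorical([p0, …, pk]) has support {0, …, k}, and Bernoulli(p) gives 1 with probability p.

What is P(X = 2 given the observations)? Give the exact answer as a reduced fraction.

P(X = 2 | obs) = 33/119

Enumerate traces; 9 have nonzero weight after conditioning:
  (X=1, Z=2, Y=0) weight 1/70
  (X=1, Z=2, Y=1) weight 1/70
  (X=1, Z=2, Y=2) weight 1/140
  (X=2, Z=1, Y=0) weight 3/140
  (X=2, Z=1, Y=1) weight 3/140
  (X=2, Z=1, Y=2) weight 3/280
  (X=3, Z=0, Y=0) weight 8/231
  (X=3, Z=0, Y=1) weight 8/231
  … 1 more
Group by X:
  weight(X=1) = 1/28
  weight(X=2) = 3/56
  weight(X=3) = 8/77
Total weight = 1/28 + 3/56 + 8/77 = 17/88
P(X=1 | obs) = 1/28 / 17/88 = 22/119
P(X=2 | obs) = 3/56 / 17/88 = 33/119
P(X=3 | obs) = 8/77 / 17/88 = 64/119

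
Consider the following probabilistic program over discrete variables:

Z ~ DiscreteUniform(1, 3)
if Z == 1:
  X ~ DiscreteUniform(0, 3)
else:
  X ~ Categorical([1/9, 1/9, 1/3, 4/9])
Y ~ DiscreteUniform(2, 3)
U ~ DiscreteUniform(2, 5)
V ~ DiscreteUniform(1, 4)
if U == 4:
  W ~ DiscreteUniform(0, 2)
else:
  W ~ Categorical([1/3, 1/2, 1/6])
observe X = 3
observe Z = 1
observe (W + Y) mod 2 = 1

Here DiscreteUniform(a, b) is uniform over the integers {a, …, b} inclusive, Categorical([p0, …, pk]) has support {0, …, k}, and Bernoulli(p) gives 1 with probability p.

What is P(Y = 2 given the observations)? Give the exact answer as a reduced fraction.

P(Y = 2 | obs) = 11/24

Enumerate traces; 48 have nonzero weight after conditioning:
  (Z=1, X=3, Y=2, U=2, V=1, W=1) weight 1/768
  (Z=1, X=3, Y=2, U=2, V=2, W=1) weight 1/768
  (Z=1, X=3, Y=2, U=2, V=3, W=1) weight 1/768
  (Z=1, X=3, Y=2, U=2, V=4, W=1) weight 1/768
  (Z=1, X=3, Y=2, U=3, V=1, W=1) weight 1/768
  (Z=1, X=3, Y=2, U=3, V=2, W=1) weight 1/768
  (Z=1, X=3, Y=2, U=3, V=3, W=1) weight 1/768
  (Z=1, X=3, Y=2, U=3, V=4, W=1) weight 1/768
  (Z=1, X=3, Y=3, U=2, V=1, W=0) weight 1/1152
  … 39 more
Group by Y:
  weight(Y=2) = 11/576
  weight(Y=3) = 13/576
Total weight = 11/576 + 13/576 = 1/24
P(Y=2 | obs) = 11/576 / 1/24 = 11/24
P(Y=3 | obs) = 13/576 / 1/24 = 13/24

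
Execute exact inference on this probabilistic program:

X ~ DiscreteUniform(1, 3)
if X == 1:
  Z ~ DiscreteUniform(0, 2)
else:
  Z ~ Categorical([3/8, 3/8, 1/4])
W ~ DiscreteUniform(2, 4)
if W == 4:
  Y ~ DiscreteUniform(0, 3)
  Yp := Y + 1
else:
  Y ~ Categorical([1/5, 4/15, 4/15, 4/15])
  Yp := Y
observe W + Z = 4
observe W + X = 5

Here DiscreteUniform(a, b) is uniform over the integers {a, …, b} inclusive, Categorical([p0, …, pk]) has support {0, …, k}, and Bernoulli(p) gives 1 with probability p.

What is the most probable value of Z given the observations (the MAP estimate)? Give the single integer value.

argmax_v P(Z = v | obs) = 1

Enumerate traces; 12 have nonzero weight after conditioning:
  (X=1, Z=0, W=4, Y=0) weight 1/108
  (X=1, Z=0, W=4, Y=1) weight 1/108
  (X=1, Z=0, W=4, Y=2) weight 1/108
  (X=1, Z=0, W=4, Y=3) weight 1/108
  (X=2, Z=1, W=3, Y=0) weight 1/120
  (X=2, Z=1, W=3, Y=1) weight 1/90
  (X=2, Z=1, W=3, Y=2) weight 1/90
  (X=2, Z=1, W=3, Y=3) weight 1/90
  (X=3, Z=2, W=2, Y=0) weight 1/180
  … 3 more
Group by Z:
  weight(Z=0) = 1/27
  weight(Z=1) = 1/24
  weight(Z=2) = 1/36
Total weight = 1/27 + 1/24 + 1/36 = 23/216
P(Z=0 | obs) = 1/27 / 23/216 = 8/23
P(Z=1 | obs) = 1/24 / 23/216 = 9/23
P(Z=2 | obs) = 1/36 / 23/216 = 6/23
argmax = 1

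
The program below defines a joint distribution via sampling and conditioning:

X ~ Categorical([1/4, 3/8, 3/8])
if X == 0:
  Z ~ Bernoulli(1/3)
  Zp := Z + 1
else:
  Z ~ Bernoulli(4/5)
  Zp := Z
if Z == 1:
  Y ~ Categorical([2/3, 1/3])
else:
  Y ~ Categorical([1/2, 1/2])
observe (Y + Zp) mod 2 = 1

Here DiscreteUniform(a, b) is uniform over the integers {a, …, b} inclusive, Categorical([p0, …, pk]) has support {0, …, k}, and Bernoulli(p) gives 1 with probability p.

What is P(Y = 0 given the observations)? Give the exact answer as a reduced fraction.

P(Y = 0 | obs) = 174/211

Enumerate traces; 6 have nonzero weight after conditioning:
  (X=0, Z=0, Y=0) weight 1/12
  (X=0, Z=1, Y=1) weight 1/36
  (X=1, Z=0, Y=1) weight 3/80
  (X=1, Z=1, Y=0) weight 1/5
  (X=2, Z=0, Y=1) weight 3/80
  (X=2, Z=1, Y=0) weight 1/5
Group by Y:
  weight(Y=0) = 29/60
  weight(Y=1) = 37/360
Total weight = 29/60 + 37/360 = 211/360
P(Y=0 | obs) = 29/60 / 211/360 = 174/211
P(Y=1 | obs) = 37/360 / 211/360 = 37/211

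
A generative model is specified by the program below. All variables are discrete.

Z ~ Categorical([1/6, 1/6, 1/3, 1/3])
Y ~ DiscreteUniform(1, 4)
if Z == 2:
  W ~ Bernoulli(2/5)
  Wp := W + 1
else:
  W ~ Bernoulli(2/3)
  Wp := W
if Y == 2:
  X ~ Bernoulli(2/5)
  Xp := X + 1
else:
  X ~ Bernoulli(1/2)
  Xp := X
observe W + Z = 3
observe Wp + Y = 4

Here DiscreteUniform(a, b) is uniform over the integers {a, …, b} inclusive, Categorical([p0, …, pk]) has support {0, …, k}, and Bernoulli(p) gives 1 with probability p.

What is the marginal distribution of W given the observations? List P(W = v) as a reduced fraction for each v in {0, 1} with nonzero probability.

Enumerate traces; 4 have nonzero weight after conditioning:
  (Z=2, Y=2, W=1, X=0) weight 1/50
  (Z=2, Y=2, W=1, X=1) weight 1/75
  (Z=3, Y=4, W=0, X=0) weight 1/72
  (Z=3, Y=4, W=0, X=1) weight 1/72
Group by W:
  weight(W=0) = 1/36
  weight(W=1) = 1/30
Total weight = 1/36 + 1/30 = 11/180
P(W=0 | obs) = 1/36 / 11/180 = 5/11
P(W=1 | obs) = 1/30 / 11/180 = 6/11

P(W=0) = 5/11, P(W=1) = 6/11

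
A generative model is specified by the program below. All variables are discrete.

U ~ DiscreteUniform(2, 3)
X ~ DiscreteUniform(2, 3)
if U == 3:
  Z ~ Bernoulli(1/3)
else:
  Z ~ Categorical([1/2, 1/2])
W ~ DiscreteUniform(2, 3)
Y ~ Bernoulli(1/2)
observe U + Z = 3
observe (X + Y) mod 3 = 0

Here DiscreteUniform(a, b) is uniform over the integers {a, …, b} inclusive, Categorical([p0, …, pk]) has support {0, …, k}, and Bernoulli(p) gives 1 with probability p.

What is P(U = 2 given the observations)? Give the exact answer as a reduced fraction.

P(U = 2 | obs) = 3/7

Enumerate traces; 8 have nonzero weight after conditioning:
  (U=2, X=2, Z=1, W=2, Y=1) weight 1/32
  (U=2, X=2, Z=1, W=3, Y=1) weight 1/32
  (U=2, X=3, Z=1, W=2, Y=0) weight 1/32
  (U=2, X=3, Z=1, W=3, Y=0) weight 1/32
  (U=3, X=2, Z=0, W=2, Y=1) weight 1/24
  (U=3, X=2, Z=0, W=3, Y=1) weight 1/24
  (U=3, X=3, Z=0, W=2, Y=0) weight 1/24
  (U=3, X=3, Z=0, W=3, Y=0) weight 1/24
Group by U:
  weight(U=2) = 1/8
  weight(U=3) = 1/6
Total weight = 1/8 + 1/6 = 7/24
P(U=2 | obs) = 1/8 / 7/24 = 3/7
P(U=3 | obs) = 1/6 / 7/24 = 4/7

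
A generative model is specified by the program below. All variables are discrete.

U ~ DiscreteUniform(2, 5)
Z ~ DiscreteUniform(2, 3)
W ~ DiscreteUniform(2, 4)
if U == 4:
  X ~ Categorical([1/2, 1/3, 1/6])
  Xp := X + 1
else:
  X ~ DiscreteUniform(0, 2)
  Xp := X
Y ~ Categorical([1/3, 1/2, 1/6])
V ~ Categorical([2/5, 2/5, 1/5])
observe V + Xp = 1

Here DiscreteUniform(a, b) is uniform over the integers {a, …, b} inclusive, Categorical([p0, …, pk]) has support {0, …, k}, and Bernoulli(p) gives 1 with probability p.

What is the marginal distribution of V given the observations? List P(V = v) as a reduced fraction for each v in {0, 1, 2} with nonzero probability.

P(V=0) = 3/5, P(V=1) = 2/5

Enumerate traces; 126 have nonzero weight after conditioning:
  (U=2, Z=2, W=2, X=0, Y=0, V=1) weight 1/540
  (U=2, Z=2, W=2, X=0, Y=1, V=1) weight 1/360
  (U=2, Z=2, W=2, X=0, Y=2, V=1) weight 1/1080
  (U=2, Z=2, W=2, X=1, Y=0, V=0) weight 1/540
  (U=2, Z=2, W=2, X=1, Y=1, V=0) weight 1/360
  (U=2, Z=2, W=2, X=1, Y=2, V=0) weight 1/1080
  (U=2, Z=2, W=3, X=0, Y=0, V=1) weight 1/540
  (U=2, Z=2, W=3, X=0, Y=1, V=1) weight 1/360
  … 118 more
Group by V:
  weight(V=0) = 3/20
  weight(V=1) = 1/10
Total weight = 3/20 + 1/10 = 1/4
P(V=0 | obs) = 3/20 / 1/4 = 3/5
P(V=1 | obs) = 1/10 / 1/4 = 2/5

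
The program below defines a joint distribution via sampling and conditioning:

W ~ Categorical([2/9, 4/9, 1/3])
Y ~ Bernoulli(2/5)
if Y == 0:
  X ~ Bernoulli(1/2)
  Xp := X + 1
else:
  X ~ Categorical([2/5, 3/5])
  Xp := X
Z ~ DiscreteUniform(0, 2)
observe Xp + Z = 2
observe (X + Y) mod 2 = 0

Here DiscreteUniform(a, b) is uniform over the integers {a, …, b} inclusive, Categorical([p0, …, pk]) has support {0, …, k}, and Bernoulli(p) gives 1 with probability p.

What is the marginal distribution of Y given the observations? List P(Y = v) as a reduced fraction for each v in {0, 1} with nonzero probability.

P(Y=0) = 5/9, P(Y=1) = 4/9

Enumerate traces; 6 have nonzero weight after conditioning:
  (W=0, Y=0, X=0, Z=1) weight 1/45
  (W=0, Y=1, X=1, Z=1) weight 4/225
  (W=1, Y=0, X=0, Z=1) weight 2/45
  (W=1, Y=1, X=1, Z=1) weight 8/225
  (W=2, Y=0, X=0, Z=1) weight 1/30
  (W=2, Y=1, X=1, Z=1) weight 2/75
Group by Y:
  weight(Y=0) = 1/10
  weight(Y=1) = 2/25
Total weight = 1/10 + 2/25 = 9/50
P(Y=0 | obs) = 1/10 / 9/50 = 5/9
P(Y=1 | obs) = 2/25 / 9/50 = 4/9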